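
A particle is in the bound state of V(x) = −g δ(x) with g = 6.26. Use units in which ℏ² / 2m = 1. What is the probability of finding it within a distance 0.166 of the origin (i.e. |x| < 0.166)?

P = 0.646

The normalised bound state is ψ = √κ e^{−κ|x|} with κ = mg/ℏ² = 3.130.
P(|x| < d) = ∫_{−d}^{d} κ e^{−2κ|x|} dx = 1 − e^{−2κd} = 1 − e^{−1.039} = 0.6462.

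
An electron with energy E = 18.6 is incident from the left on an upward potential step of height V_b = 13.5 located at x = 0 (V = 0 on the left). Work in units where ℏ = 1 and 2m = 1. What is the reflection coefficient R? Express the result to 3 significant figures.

R = 0.0978

The wavenumbers are k₁ = √(2mE)/ℏ = 4.313 on the left and k₂ = √(2m(E − V_b))/ℏ = 2.258 on the right.
Continuity of ψ and ψ′ at the step yields the reflection amplitude r = (k₁ − k₂)/(k₁ + k₂) = 0.3127; thus R = |r|² = 0.09775, T = 0.9022.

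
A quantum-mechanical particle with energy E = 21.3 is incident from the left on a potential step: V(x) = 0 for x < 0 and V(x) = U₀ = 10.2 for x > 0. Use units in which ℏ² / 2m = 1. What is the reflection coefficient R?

The wavenumbers are k₁ = √(2mE)/ℏ = 4.615 on the left and k₂ = √(2m(E − U₀))/ℏ = 3.332 on the right.
Continuity of ψ and ψ′ at the step yields the reflection amplitude r = (k₁ − k₂)/(k₁ + k₂) = 0.1615; thus R = |r|² = 0.02609, T = 0.9739.

R = 0.0261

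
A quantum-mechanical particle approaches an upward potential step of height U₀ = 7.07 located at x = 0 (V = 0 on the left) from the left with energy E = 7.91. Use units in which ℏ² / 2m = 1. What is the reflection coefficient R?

R = 0.259

The wavenumbers are k₁ = √(2mE)/ℏ = 2.812 on the left and k₂ = √(2m(E − U₀))/ℏ = 0.9165 on the right.
Matching ψ and ψ′ at x = 0 gives r = (k₁ − k₂)/(k₁ + k₂), so R = r² = 0.2585 and T = 1 − R = 0.7415.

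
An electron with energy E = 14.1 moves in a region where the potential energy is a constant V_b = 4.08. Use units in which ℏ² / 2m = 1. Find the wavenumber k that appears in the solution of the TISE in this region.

k = 3.17

With E > V_b the solution is oscillatory, ψ ∝ e^{±ikx} with k = √(2m(E − V_b))/ℏ.
k = √(2 × 0.5 × 10.02) = 3.165.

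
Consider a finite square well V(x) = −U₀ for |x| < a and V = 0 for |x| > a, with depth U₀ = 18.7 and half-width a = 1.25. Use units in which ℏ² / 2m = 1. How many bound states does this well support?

Define the well-strength parameter z₀ = (a/ℏ)√(2mU₀) = 1.25 × √(2·0.5·18.7) = 5.405.
The even/odd transcendental equations gain one root per π/2 in z₀, giving N = 1 + ⌊2z₀/π⌋ = 1 + ⌊3.441⌋ = 4.

N = 4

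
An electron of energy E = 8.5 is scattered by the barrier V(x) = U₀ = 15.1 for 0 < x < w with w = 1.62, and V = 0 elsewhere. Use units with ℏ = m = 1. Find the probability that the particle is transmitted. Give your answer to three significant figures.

T = 0.0000304

Since E < U₀ the interior solution is evanescent with decay constant κ = √(2m(U₀ − E))/ℏ = 3.633.
κw = 5.886, sinh(κw) = 179.9.
The exact tunnelling result is T⁻¹ = 1 + U₀² sinh²(κw) / [4E(U₀ − E)] = 32900, so T = 0.0000304.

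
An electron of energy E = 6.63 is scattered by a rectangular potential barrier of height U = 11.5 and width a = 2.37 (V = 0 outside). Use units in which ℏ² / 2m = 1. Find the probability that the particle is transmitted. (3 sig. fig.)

Since E < U the interior solution is evanescent with decay constant κ = √(2m(U − E))/ℏ = 2.207.
κa = 5.230, sinh(κa) = 93.41.
The exact tunnelling result is T⁻¹ = 1 + U² sinh²(κa) / [4E(U − E)] = 8935, so T = 0.000112.

T = 0.000112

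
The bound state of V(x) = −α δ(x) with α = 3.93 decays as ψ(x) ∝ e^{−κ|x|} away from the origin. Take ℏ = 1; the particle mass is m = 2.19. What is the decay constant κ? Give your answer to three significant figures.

Integrate −(ℏ²/2m)ψ'' − αδ(x)ψ = Eψ from −ε to +ε: the ψ'' term gives ψ'(0⁺) − ψ'(0⁻) and the δ term gives −(2mα/ℏ²)ψ(0).
With ψ ∝ e^{−κ|x|} this yields −2κ = −2mα/ℏ², so κ = mα/ℏ² = 8.607.

κ = 8.61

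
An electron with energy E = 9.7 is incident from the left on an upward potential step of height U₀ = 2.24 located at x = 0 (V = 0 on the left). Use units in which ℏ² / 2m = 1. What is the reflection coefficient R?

The wavenumbers are k₁ = √(2mE)/ℏ = 3.114 on the left and k₂ = √(2m(E − U₀))/ℏ = 2.731 on the right.
Matching ψ and ψ′ at x = 0 gives r = (k₁ − k₂)/(k₁ + k₂), so R = r² = 0.004297 and T = 1 − R = 0.9957.

R = 0.00430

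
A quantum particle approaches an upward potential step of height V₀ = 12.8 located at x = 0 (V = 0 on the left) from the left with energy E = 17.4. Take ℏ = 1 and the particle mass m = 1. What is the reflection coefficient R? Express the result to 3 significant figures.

R = 0.103

The wavenumbers are k₁ = √(2mE)/ℏ = 5.899 on the left and k₂ = √(2m(E − V₀))/ℏ = 3.033 on the right.
Matching ψ and ψ′ at x = 0 gives r = (k₁ − k₂)/(k₁ + k₂), so R = r² = 0.1029 and T = 1 − R = 0.8971.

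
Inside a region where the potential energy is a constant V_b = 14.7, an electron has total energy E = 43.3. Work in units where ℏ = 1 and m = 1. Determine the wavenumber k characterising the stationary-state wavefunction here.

With E > V_b the solution is oscillatory, ψ ∝ e^{±ikx} with k = √(2m(E − V_b))/ℏ.
k = √(2 × 1 × 28.6) = 7.563.

k = 7.56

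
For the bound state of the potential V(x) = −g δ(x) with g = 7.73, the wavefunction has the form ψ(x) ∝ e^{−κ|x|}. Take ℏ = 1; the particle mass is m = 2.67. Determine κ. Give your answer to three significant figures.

κ = 20.6

Integrating the TISE across x = 0 gives the cusp condition ψ'(0⁺) − ψ'(0⁻) = −(2mg/ℏ²)ψ(0).
With ψ ∝ e^{−κ|x|} this yields −2κ = −2mg/ℏ², so κ = mg/ℏ² = 20.64.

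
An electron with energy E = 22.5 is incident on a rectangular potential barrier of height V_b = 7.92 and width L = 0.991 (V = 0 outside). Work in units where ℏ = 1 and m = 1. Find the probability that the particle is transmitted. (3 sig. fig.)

T = 0.970

Above the barrier the interior wavenumber is k₂ = √(2m(E − V_b))/ℏ = 5.400, giving phase k₂L = 5.351.
T = [1 + V_b² sin²(k₂L) / (4E(E − V_b))]⁻¹ = 1/1.031 = 0.970.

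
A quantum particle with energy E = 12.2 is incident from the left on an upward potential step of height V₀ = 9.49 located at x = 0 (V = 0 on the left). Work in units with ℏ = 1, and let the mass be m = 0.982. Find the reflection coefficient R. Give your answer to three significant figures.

R = 0.129

The wavenumbers are k₁ = √(2mE)/ℏ = 4.895 on the left and k₂ = √(2m(E − V₀))/ℏ = 2.307 on the right.
Continuity of ψ and ψ′ at the step yields the reflection amplitude r = (k₁ − k₂)/(k₁ + k₂) = 0.3593; thus R = |r|² = 0.1291, T = 0.8709.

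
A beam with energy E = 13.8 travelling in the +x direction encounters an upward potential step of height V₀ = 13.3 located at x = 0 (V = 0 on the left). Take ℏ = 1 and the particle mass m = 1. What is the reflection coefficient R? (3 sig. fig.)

R = 0.463

The wavenumbers are k₁ = √(2mE)/ℏ = 5.254 on the left and k₂ = √(2m(E − V₀))/ℏ = 1.000 on the right.
Matching ψ and ψ′ at x = 0 gives r = (k₁ − k₂)/(k₁ + k₂), so R = r² = 0.4626 and T = 1 − R = 0.5374.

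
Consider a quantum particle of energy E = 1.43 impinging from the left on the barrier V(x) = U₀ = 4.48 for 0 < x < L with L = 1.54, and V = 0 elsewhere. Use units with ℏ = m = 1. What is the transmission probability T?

T = 0.00173

Since E < U₀ the interior solution is evanescent with decay constant κ = √(2m(U₀ − E))/ℏ = 2.470.
κL = 3.804, sinh(κL) = 22.42.
The exact tunnelling result is T⁻¹ = 1 + U₀² sinh²(κL) / [4E(U₀ − E)] = 579.2, so T = 0.00173.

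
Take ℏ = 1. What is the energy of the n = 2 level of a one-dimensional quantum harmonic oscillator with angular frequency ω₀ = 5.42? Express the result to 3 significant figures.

E = 13.6

Using E_n = (n + ½)ℏω₀: E_2 = 2.5 × 5.42 = 13.55.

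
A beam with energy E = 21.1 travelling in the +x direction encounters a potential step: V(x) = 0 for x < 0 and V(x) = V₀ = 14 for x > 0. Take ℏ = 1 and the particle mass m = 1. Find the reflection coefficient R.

R = 0.0706

On each side the TISE gives plane waves with k = √(2m(E − V))/ℏ: k₁ = √(2·1·21.1) = 6.496, k₂ = √(2·1·7.1) = 3.768.
Matching ψ and ψ′ at x = 0 gives r = (k₁ − k₂)/(k₁ + k₂), so R = r² = 0.07063 and T = 1 − R = 0.9294.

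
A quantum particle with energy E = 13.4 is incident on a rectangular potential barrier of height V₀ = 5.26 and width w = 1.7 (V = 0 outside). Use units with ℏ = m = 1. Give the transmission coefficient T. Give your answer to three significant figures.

T = 0.982

E > V₀: inside the barrier k₂ = √(2m(E − V₀))/ℏ = 4.035, k₂w = 6.859.
Matching at both interfaces gives T⁻¹ = 1 + V₀² sin²(k₂w) / [4E(E − V₀)] = 1.019, hence T = 0.982.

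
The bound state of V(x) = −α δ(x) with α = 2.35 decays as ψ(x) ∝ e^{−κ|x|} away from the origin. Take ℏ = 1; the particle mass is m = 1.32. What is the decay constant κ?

κ = 3.10

Integrating the TISE across x = 0 gives the cusp condition ψ'(0⁺) − ψ'(0⁻) = −(2mα/ℏ²)ψ(0).
With ψ ∝ e^{−κ|x|} this yields −2κ = −2mα/ℏ², so κ = mα/ℏ² = 3.102.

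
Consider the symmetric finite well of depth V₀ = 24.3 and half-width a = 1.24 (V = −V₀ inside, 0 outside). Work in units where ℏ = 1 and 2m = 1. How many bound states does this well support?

N = 4

Define the well-strength parameter z₀ = (a/ℏ)√(2mV₀) = 1.24 × √(2·0.5·24.3) = 6.113.
A new bound state (alternating even/odd) appears each time z₀ passes a multiple of π/2, so N = ⌊2z₀/π⌋ + 1 = ⌊3.891⌋ + 1 = 4.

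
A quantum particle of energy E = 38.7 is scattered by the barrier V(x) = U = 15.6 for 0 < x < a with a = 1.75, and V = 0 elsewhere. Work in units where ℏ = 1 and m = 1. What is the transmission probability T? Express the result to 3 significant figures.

E > U: inside the barrier k₂ = √(2m(E − U))/ℏ = 6.797, k₂a = 11.89.
T = [1 + U² sin²(k₂a) / (4E(E − U))]⁻¹ = 1/1.026 = 0.974.

T = 0.974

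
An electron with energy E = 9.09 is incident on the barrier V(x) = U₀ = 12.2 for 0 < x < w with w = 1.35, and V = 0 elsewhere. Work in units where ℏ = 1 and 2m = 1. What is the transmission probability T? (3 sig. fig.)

T = 0.0258

Since E < U₀ the interior solution is evanescent with decay constant κ = √(2m(U₀ − E))/ℏ = 1.764.
κw = 2.381, sinh(κw) = 5.360.
The exact tunnelling result is T⁻¹ = 1 + U₀² sinh²(κw) / [4E(U₀ − E)] = 38.82, so T = 0.0258.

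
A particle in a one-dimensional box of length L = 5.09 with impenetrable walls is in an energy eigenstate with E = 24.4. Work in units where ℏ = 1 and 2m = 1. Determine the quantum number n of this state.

From E_n = n²π²ℏ²/(2mL²) invert to n = √(2mL²E)/(πℏ).
n = (5.09/π) × √(2 × 0.5 × 24.4) = 8.003 → n = 8.

n = 8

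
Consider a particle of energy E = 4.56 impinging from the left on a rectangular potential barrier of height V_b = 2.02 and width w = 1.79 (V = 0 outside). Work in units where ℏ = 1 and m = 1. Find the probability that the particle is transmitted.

T = 0.949

Above the barrier the interior wavenumber is k₂ = √(2m(E − V_b))/ℏ = 2.254, giving phase k₂w = 4.034.
T = [1 + V_b² sin²(k₂w) / (4E(E − V_b))]⁻¹ = 1/1.053 = 0.949.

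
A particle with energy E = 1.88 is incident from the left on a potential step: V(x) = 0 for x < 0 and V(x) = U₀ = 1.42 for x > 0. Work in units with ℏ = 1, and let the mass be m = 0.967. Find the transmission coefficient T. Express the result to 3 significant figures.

T = 0.886

The wavenumbers are k₁ = √(2mE)/ℏ = 1.907 on the left and k₂ = √(2m(E − U₀))/ℏ = 0.9432 on the right.
Continuity of ψ and ψ′ at the step yields the reflection amplitude r = (k₁ − k₂)/(k₁ + k₂) = 0.3381; thus R = |r|² = 0.1143, T = 0.8857.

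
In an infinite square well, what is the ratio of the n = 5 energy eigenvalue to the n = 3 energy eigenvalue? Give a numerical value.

2.77778

E_n = n²π²ℏ²/(2mL²) so the ratio is n₂²/n₁² = 25/9 = 2.77778.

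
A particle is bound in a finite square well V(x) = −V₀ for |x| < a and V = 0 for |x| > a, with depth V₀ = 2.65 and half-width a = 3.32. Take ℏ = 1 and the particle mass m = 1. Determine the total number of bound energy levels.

N = 5

Define the well-strength parameter z₀ = (a/ℏ)√(2mV₀) = 3.32 × √(2·1·2.65) = 7.643.
The even/odd transcendental equations gain one root per π/2 in z₀, giving N = 1 + ⌊2z₀/π⌋ = 1 + ⌊4.866⌋ = 5.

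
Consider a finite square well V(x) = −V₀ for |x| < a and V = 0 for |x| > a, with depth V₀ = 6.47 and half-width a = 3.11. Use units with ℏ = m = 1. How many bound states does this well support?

N = 8

The dimensionless depth is z₀ = a√(2mV₀)/ℏ = 3.11 × √(12.94) = 11.19.
The even/odd transcendental equations gain one root per π/2 in z₀, giving N = 1 + ⌊2z₀/π⌋ = 1 + ⌊7.122⌋ = 8.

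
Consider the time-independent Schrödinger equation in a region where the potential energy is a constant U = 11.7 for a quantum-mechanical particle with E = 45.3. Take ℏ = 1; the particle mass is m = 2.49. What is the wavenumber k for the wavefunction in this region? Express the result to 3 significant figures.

With E > U the solution is oscillatory, ψ ∝ e^{±ikx} with k = √(2m(E − U))/ℏ.
k = √(2 × 2.49 × 33.6) = 12.94.

k = 12.9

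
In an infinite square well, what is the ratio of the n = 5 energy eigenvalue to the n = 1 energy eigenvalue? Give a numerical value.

E_n = n²π²ℏ²/(2mL²) so the ratio is n₂²/n₁² = 25/1 = 25.

25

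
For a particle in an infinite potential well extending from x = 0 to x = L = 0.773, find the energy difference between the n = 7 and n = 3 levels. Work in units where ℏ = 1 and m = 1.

E_n = n²π²ℏ²/(2mL²), so ΔE = (7² − 3²) π²ℏ²/(2mL²).
ΔE = 40 × π² / (2 × 1 × 0.773²) = 330.3.

ΔE = 330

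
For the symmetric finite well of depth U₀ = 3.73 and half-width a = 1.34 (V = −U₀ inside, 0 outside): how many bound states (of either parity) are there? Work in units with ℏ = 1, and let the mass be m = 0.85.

N = 3

The dimensionless depth is z₀ = a√(2mU₀)/ℏ = 1.34 × √(6.341) = 3.374.
The even/odd transcendental equations gain one root per π/2 in z₀, giving N = 1 + ⌊2z₀/π⌋ = 1 + ⌊2.148⌋ = 3.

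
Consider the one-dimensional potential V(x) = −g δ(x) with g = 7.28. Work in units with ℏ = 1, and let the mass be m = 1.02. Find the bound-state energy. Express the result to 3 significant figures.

E = -27.0

For x ≠ 0 the bound state is ψ ∝ e^{−κ|x|}; integrating the TISE across the delta gives the cusp condition 2κ = 2mg/ℏ², so κ = 7.426.
Then E = −ℏ²κ²/(2m) = −mg²/(2ℏ²) = -27.03.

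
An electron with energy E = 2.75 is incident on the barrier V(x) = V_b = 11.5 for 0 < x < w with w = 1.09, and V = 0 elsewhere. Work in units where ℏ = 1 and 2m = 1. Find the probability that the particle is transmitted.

Since E < V_b the interior solution is evanescent with decay constant κ = √(2m(V_b − E))/ℏ = 2.958.
κw = 3.224, sinh(κw) = 12.55.
Matching ψ, ψ′ at both faces gives T = [1 + V_b² sinh²(κw) / (4E(V_b − E))]⁻¹ = 1/217.3 = 0.00460.

T = 0.00460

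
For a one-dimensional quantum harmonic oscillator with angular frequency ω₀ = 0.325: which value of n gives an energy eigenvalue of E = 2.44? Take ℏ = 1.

E_n = ℏω₀(n + ½) ⇒ n = E/(ℏω₀) − ½ = 2.44/0.325 − 0.5 = 7.008 → n = 7.

n = 7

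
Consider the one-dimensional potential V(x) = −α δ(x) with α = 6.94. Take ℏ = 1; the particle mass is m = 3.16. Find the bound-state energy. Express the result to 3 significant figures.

E = -76.1

The bound state is ψ(x) = √κ e^{−κ|x|}. The derivative jump ψ'(0⁺) − ψ'(0⁻) = −(2mα/ℏ²)ψ(0) fixes κ = mα/ℏ² = 21.93.
Then E = −ℏ²κ²/(2m) = −mα²/(2ℏ²) = -76.10.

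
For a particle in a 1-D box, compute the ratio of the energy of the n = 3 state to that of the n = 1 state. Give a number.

9

E_n = n²π²ℏ²/(2mL²) so the ratio is n₂²/n₁² = 9/1 = 9.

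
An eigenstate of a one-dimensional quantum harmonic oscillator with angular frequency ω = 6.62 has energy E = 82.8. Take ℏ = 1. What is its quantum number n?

n = 12

E_n = ℏω(n + ½) ⇒ n = E/(ℏω) − ½ = 82.8/6.62 − 0.5 = 12.008 → n = 12.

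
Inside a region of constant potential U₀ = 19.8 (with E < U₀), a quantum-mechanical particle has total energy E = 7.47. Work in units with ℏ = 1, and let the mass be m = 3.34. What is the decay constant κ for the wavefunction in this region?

Since E < U₀ the TISE in this region is ψ'' = κ²ψ with κ = √(2m(U₀ − E))/ℏ.
κ = √(2 × 3.34 × 12.33) = 9.075.

κ = 9.08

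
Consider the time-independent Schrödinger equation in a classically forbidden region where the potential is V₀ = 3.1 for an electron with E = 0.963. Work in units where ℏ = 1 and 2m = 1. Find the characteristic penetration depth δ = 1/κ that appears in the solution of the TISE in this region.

δ = 0.684

Since E < V₀ the TISE in this region is ψ'' = κ²ψ with κ = √(2m(V₀ − E))/ℏ.
κ = √(2 × 0.5 × 2.137) = 1.462. The penetration depth is δ = 1/κ = 0.684.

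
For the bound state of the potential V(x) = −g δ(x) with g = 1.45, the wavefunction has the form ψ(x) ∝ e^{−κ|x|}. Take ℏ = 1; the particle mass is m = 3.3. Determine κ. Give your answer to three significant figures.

κ = 4.79

Integrating the TISE across x = 0 gives the cusp condition ψ'(0⁺) − ψ'(0⁻) = −(2mg/ℏ²)ψ(0).
With ψ ∝ e^{−κ|x|} this yields −2κ = −2mg/ℏ², so κ = mg/ℏ² = 4.785.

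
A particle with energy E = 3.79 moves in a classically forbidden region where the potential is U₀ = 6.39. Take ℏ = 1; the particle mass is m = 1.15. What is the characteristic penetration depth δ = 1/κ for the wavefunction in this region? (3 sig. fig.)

δ = 0.409

Since E < U₀ the TISE in this region is ψ'' = κ²ψ with κ = √(2m(U₀ − E))/ℏ.
κ = √(2 × 1.15 × 2.6) = 2.445. The penetration depth is δ = 1/κ = 0.409.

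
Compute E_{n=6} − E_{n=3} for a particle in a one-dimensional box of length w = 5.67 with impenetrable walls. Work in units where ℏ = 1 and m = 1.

E_n = n²π²ℏ²/(2mw²), so ΔE = (6² − 3²) π²ℏ²/(2mw²).
ΔE = 27 × π² / (2 × 1 × 5.67²) = 4.144.

ΔE = 4.14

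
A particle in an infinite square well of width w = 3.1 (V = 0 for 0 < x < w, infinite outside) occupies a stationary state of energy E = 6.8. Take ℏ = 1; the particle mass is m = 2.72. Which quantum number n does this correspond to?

n = 6

For an infinite well E_n = n²π²ℏ²/(2mw²), so n = (w/πℏ)√(2mE).
n = (3.1/π) × √(2 × 2.72 × 6.8) = 6.002 → n = 6.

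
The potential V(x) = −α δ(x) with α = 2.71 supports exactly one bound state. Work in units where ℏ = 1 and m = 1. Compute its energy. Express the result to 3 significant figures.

E = -3.67

The bound state is ψ(x) = √κ e^{−κ|x|}. The derivative jump ψ'(0⁺) − ψ'(0⁻) = −(2mα/ℏ²)ψ(0) fixes κ = mα/ℏ² = 2.710.
Then E = −ℏ²κ²/(2m) = −mα²/(2ℏ²) = -3.672.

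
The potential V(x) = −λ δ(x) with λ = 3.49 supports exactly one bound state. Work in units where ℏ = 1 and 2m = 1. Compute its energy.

E = -3.05

For x ≠ 0 the bound state is ψ ∝ e^{−κ|x|}; integrating the TISE across the delta gives the cusp condition 2κ = 2mλ/ℏ², so κ = 1.745.
Then E = −ℏ²κ²/(2m) = −mλ²/(2ℏ²) = -3.045.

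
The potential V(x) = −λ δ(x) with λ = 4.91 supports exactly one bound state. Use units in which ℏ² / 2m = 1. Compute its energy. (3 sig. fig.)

E = -6.03

The bound state is ψ(x) = √κ e^{−κ|x|}. The derivative jump ψ'(0⁺) − ψ'(0⁻) = −(2mλ/ℏ²)ψ(0) fixes κ = mλ/ℏ² = 2.455.
Then E = −ℏ²κ²/(2m) = −mλ²/(2ℏ²) = -6.027.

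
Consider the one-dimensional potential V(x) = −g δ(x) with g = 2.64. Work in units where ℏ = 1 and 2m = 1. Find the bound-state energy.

For x ≠ 0 the bound state is ψ ∝ e^{−κ|x|}; integrating the TISE across the delta gives the cusp condition 2κ = 2mg/ℏ², so κ = 1.320.
Then E = −ℏ²κ²/(2m) = −mg²/(2ℏ²) = -1.742.

E = -1.74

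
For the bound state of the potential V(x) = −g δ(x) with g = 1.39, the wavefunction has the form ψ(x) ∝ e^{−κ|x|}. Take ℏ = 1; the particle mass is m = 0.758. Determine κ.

κ = 1.05

Integrate −(ℏ²/2m)ψ'' − gδ(x)ψ = Eψ from −ε to +ε: the ψ'' term gives ψ'(0⁺) − ψ'(0⁻) and the δ term gives −(2mg/ℏ²)ψ(0).
With ψ ∝ e^{−κ|x|} this yields −2κ = −2mg/ℏ², so κ = mg/ℏ² = 1.054.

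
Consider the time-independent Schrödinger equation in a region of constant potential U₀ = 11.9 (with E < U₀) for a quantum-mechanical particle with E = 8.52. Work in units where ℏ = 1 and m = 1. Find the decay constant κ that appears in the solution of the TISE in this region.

Since E < U₀ the TISE in this region is ψ'' = κ²ψ with κ = √(2m(U₀ − E))/ℏ.
κ = √(2 × 1 × 3.38) = 2.600.

κ = 2.60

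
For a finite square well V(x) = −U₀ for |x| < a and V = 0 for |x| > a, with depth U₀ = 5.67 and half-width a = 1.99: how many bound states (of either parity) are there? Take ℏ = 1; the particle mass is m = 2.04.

N = 7

Define the well-strength parameter z₀ = (a/ℏ)√(2mU₀) = 1.99 × √(2·2.04·5.67) = 9.571.
The even/odd transcendental equations gain one root per π/2 in z₀, giving N = 1 + ⌊2z₀/π⌋ = 1 + ⌊6.093⌋ = 7.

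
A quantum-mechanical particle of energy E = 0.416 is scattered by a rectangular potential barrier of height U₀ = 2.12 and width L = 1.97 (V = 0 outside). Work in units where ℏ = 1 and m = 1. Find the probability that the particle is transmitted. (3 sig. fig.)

T = 0.00175

E < U₀: inside the barrier ψ ∝ e^{±κx} with κ = √(2m(U₀ − E))/ℏ = 1.846.
κL = 3.637, sinh(κL) = 18.97.
Matching ψ, ψ′ at both faces gives T = [1 + U₀² sinh²(κL) / (4E(U₀ − E))]⁻¹ = 1/571.5 = 0.00175.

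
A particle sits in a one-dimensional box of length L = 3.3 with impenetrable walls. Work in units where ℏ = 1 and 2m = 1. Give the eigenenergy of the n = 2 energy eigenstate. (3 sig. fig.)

The infinite-well eigenfunctions ψ_n = √(2/L) sin(nπx/L) vanish at both walls, giving E_n = n²π²ℏ²/(2mL²).
E_2 = 2² × π² / (2 × 0.5 × 3.3²) = 3.625.

E = 3.63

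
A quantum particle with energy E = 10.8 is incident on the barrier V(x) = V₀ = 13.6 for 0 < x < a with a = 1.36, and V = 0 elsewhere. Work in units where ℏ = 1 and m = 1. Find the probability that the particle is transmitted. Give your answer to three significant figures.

T = 0.00419

Since E < V₀ the interior solution is evanescent with decay constant κ = √(2m(V₀ − E))/ℏ = 2.366.
κa = 3.218, sinh(κa) = 12.47.
The exact tunnelling result is T⁻¹ = 1 + V₀² sinh²(κa) / [4E(V₀ − E)] = 238.9, so T = 0.00419.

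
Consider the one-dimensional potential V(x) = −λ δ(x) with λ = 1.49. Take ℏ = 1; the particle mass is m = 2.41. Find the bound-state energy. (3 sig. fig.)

E = -2.68

The bound state is ψ(x) = √κ e^{−κ|x|}. The derivative jump ψ'(0⁺) − ψ'(0⁻) = −(2mλ/ℏ²)ψ(0) fixes κ = mλ/ℏ² = 3.591.
Then E = −ℏ²κ²/(2m) = −mλ²/(2ℏ²) = -2.675.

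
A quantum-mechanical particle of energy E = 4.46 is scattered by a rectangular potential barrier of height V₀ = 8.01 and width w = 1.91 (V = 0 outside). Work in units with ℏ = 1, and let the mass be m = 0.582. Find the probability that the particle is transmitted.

T = 0.00167

E < V₀: inside the barrier ψ ∝ e^{±κx} with κ = √(2m(V₀ − E))/ℏ = 2.033.
κw = 3.883, sinh(κw) = 24.27.
The exact tunnelling result is T⁻¹ = 1 + V₀² sinh²(κw) / [4E(V₀ − E)] = 597.5, so T = 0.00167.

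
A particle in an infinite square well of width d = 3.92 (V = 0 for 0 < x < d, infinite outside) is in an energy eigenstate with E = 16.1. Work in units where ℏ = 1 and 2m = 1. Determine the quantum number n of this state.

n = 5

For an infinite well E_n = n²π²ℏ²/(2md²), so n = (d/πℏ)√(2mE).
n = (3.92/π) × √(2 × 0.5 × 16.1) = 5.007 → n = 5.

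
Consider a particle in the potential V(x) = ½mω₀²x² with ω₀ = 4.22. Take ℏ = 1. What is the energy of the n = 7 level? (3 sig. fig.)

The oscillator eigenvalues are E_n = ℏω₀(n + ½), so E_7 = 4.22 × 7.5 = 31.65.

E = 31.7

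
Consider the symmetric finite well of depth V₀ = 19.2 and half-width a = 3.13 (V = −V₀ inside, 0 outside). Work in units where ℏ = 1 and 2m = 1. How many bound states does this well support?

N = 9

Define the well-strength parameter z₀ = (a/ℏ)√(2mV₀) = 3.13 × √(2·0.5·19.2) = 13.71.
The even/odd transcendental equations gain one root per π/2 in z₀, giving N = 1 + ⌊2z₀/π⌋ = 1 + ⌊8.731⌋ = 9.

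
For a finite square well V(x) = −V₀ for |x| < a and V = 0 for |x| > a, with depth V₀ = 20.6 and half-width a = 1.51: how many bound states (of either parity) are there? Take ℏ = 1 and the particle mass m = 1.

The dimensionless depth is z₀ = a√(2mV₀)/ℏ = 1.51 × √(41.20) = 9.692.
A new bound state (alternating even/odd) appears each time z₀ passes a multiple of π/2, so N = ⌊2z₀/π⌋ + 1 = ⌊6.170⌋ + 1 = 7.

N = 7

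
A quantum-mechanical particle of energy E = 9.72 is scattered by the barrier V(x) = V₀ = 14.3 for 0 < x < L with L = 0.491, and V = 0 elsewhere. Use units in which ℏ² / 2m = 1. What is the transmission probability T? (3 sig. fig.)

E < V₀: inside the barrier ψ ∝ e^{±κx} with κ = √(2m(V₀ − E))/ℏ = 2.140.
κL = 1.051, sinh(κL) = 1.255.
Matching ψ, ψ′ at both faces gives T = [1 + V₀² sinh²(κL) / (4E(V₀ − E))]⁻¹ = 1/2.809 = 0.356.

T = 0.356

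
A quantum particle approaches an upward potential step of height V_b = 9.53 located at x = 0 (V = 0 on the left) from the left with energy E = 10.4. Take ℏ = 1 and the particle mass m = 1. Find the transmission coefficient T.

T = 0.696

On each side the TISE gives plane waves with k = √(2m(E − V))/ℏ: k₁ = √(2·1·10.4) = 4.561, k₂ = √(2·1·0.87) = 1.319.
Matching ψ and ψ′ at x = 0 gives r = (k₁ − k₂)/(k₁ + k₂), so R = r² = 0.3039 and T = 1 − R = 0.6961.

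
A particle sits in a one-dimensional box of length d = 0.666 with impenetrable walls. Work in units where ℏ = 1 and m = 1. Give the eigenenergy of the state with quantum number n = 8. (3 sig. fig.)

E = 712

Requiring ψ(0) = ψ(d) = 0 quantises k = nπ/d, hence E_n = ℏ²k²/2m = n²π²ℏ²/(2md²).
E_8 = 8² × π² / (2 × 1 × 0.666²) = 712.0.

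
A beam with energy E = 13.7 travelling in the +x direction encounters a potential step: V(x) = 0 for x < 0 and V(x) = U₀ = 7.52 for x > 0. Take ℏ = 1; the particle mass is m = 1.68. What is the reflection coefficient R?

On each side the TISE gives plane waves with k = √(2m(E − V))/ℏ: k₁ = √(2·1.68·13.7) = 6.785, k₂ = √(2·1.68·6.18) = 4.557.
Continuity of ψ and ψ′ at the step yields the reflection amplitude r = (k₁ − k₂)/(k₁ + k₂) = 0.1964; thus R = |r|² = 0.03859, T = 0.9614.

R = 0.0386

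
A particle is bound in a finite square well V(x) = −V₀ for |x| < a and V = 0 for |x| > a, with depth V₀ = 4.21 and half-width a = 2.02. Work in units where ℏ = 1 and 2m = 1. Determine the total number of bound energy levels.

N = 3

The dimensionless depth is z₀ = a√(2mV₀)/ℏ = 2.02 × √(4.210) = 4.145.
A new bound state (alternating even/odd) appears each time z₀ passes a multiple of π/2, so N = ⌊2z₀/π⌋ + 1 = ⌊2.639⌋ + 1 = 3.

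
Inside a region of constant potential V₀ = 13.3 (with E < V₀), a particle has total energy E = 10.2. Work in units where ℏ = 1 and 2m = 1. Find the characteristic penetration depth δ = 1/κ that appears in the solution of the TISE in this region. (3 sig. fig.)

δ = 0.568

Since E < V₀ the TISE in this region is ψ'' = κ²ψ with κ = √(2m(V₀ − E))/ℏ.
κ = √(2 × 0.5 × 3.1) = 1.761. The penetration depth is δ = 1/κ = 0.568.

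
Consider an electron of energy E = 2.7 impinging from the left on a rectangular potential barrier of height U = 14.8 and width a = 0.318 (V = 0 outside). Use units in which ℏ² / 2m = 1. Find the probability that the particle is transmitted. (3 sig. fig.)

T = 0.248

Since E < U the interior solution is evanescent with decay constant κ = √(2m(U − E))/ℏ = 3.479.
κa = 1.106, sinh(κa) = 1.346.
Matching ψ, ψ′ at both faces gives T = [1 + U² sinh²(κa) / (4E(U − E))]⁻¹ = 1/4.037 = 0.248.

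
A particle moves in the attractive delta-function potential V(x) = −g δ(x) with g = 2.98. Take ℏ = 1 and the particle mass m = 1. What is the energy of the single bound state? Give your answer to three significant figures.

E = -4.44

For x ≠ 0 the bound state is ψ ∝ e^{−κ|x|}; integrating the TISE across the delta gives the cusp condition 2κ = 2mg/ℏ², so κ = 2.980.
Then E = −ℏ²κ²/(2m) = −mg²/(2ℏ²) = -4.440.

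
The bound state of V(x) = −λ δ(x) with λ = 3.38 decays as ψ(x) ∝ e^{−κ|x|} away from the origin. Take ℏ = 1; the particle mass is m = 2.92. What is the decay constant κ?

Integrate −(ℏ²/2m)ψ'' − λδ(x)ψ = Eψ from −ε to +ε: the ψ'' term gives ψ'(0⁺) − ψ'(0⁻) and the δ term gives −(2mλ/ℏ²)ψ(0).
With ψ ∝ e^{−κ|x|} this yields −2κ = −2mλ/ℏ², so κ = mλ/ℏ² = 9.870.

κ = 9.87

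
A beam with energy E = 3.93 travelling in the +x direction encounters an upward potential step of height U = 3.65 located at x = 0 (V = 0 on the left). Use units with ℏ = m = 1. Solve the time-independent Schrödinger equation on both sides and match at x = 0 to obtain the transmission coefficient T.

On each side the TISE gives plane waves with k = √(2m(E − V))/ℏ: k₁ = √(2·1·3.93) = 2.804, k₂ = √(2·1·0.28) = 0.7483.
Matching ψ and ψ′ at x = 0 gives r = (k₁ − k₂)/(k₁ + k₂), so R = r² = 0.3348 and T = 1 − R = 0.6652.

T = 0.665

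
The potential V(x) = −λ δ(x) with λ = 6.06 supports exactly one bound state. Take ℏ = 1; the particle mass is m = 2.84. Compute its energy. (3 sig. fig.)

For x ≠ 0 the bound state is ψ ∝ e^{−κ|x|}; integrating the TISE across the delta gives the cusp condition 2κ = 2mλ/ℏ², so κ = 17.21.
Then E = −ℏ²κ²/(2m) = −mλ²/(2ℏ²) = -52.15.

E = -52.1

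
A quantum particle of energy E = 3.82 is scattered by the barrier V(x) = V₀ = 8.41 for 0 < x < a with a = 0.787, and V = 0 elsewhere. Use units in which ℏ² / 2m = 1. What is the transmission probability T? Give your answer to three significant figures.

E < V₀: inside the barrier ψ ∝ e^{±κx} with κ = √(2m(V₀ − E))/ℏ = 2.142.
κa = 1.686, sinh(κa) = 2.607.
The exact tunnelling result is T⁻¹ = 1 + V₀² sinh²(κa) / [4E(V₀ − E)] = 7.852, so T = 0.127.

T = 0.127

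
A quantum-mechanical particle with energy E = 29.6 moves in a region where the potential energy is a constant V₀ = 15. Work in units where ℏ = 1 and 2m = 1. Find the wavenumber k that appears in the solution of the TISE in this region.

With E > V₀ the solution is oscillatory, ψ ∝ e^{±ikx} with k = √(2m(E − V₀))/ℏ.
k = √(2 × 0.5 × 14.6) = 3.821.

k = 3.82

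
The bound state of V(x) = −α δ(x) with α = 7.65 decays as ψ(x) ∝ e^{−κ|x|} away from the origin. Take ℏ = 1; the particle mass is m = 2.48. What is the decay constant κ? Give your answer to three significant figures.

Integrating the TISE across x = 0 gives the cusp condition ψ'(0⁺) − ψ'(0⁻) = −(2mα/ℏ²)ψ(0).
With ψ ∝ e^{−κ|x|} this yields −2κ = −2mα/ℏ², so κ = mα/ℏ² = 18.97.

κ = 19.0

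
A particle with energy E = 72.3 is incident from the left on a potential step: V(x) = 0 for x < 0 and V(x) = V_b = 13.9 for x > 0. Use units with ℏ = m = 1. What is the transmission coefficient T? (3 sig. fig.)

T = 0.997

The wavenumbers are k₁ = √(2mE)/ℏ = 12.02 on the left and k₂ = √(2m(E − V_b))/ℏ = 10.81 on the right.
Matching ψ and ψ′ at x = 0 gives r = (k₁ − k₂)/(k₁ + k₂), so R = r² = 0.002844 and T = 1 − R = 0.9972.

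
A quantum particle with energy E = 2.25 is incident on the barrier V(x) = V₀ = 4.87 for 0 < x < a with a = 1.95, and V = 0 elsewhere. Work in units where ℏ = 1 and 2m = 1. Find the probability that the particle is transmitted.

T = 0.00718

E < V₀: inside the barrier ψ ∝ e^{±κx} with κ = √(2m(V₀ − E))/ℏ = 1.619.
κa = 3.156, sinh(κa) = 11.72.
The exact tunnelling result is T⁻¹ = 1 + V₀² sinh²(κa) / [4E(V₀ − E)] = 139.2, so T = 0.00718.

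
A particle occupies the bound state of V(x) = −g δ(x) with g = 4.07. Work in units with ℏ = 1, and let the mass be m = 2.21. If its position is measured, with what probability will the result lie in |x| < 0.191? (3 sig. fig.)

P = 0.968

The normalised bound state is ψ = √κ e^{−κ|x|} with κ = mg/ℏ² = 8.995.
P(|x| < d) = ∫_{−d}^{d} κ e^{−2κ|x|} dx = 1 − e^{−2κd} = 1 − e^{−3.436} = 0.9678.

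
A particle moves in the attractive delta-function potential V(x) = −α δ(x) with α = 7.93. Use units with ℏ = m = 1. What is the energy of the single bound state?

E = -31.4

For x ≠ 0 the bound state is ψ ∝ e^{−κ|x|}; integrating the TISE across the delta gives the cusp condition 2κ = 2mα/ℏ², so κ = 7.930.
Then E = −ℏ²κ²/(2m) = −mα²/(2ℏ²) = -31.44.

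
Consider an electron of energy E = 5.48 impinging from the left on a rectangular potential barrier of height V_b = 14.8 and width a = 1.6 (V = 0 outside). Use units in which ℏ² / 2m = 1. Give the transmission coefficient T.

E < V_b: inside the barrier ψ ∝ e^{±κx} with κ = √(2m(V_b − E))/ℏ = 3.053.
κa = 4.885, sinh(κa) = 66.11.
Matching ψ, ψ′ at both faces gives T = [1 + V_b² sinh²(κa) / (4E(V_b − E))]⁻¹ = 1/4688 = 0.000213.

T = 0.000213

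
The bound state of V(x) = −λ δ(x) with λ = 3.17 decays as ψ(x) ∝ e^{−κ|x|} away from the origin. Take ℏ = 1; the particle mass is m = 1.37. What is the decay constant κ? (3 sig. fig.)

κ = 4.34

Integrating the TISE across x = 0 gives the cusp condition ψ'(0⁺) − ψ'(0⁻) = −(2mλ/ℏ²)ψ(0).
With ψ ∝ e^{−κ|x|} this yields −2κ = −2mλ/ℏ², so κ = mλ/ℏ² = 4.343.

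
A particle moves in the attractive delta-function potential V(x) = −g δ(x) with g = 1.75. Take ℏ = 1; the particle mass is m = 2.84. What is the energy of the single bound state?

E = -4.35

For x ≠ 0 the bound state is ψ ∝ e^{−κ|x|}; integrating the TISE across the delta gives the cusp condition 2κ = 2mg/ℏ², so κ = 4.970.
Then E = −ℏ²κ²/(2m) = −mg²/(2ℏ²) = -4.349.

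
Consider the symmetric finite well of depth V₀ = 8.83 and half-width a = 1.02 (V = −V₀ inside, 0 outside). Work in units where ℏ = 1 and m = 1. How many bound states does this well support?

The dimensionless depth is z₀ = a√(2mV₀)/ℏ = 1.02 × √(17.66) = 4.286.
A new bound state (alternating even/odd) appears each time z₀ passes a multiple of π/2, so N = ⌊2z₀/π⌋ + 1 = ⌊2.729⌋ + 1 = 3.

N = 3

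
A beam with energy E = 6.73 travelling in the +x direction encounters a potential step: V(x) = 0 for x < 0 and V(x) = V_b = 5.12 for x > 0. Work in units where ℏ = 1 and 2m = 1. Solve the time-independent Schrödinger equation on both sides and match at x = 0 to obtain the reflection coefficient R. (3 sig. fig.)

The wavenumbers are k₁ = √(2mE)/ℏ = 2.594 on the left and k₂ = √(2m(E − V_b))/ℏ = 1.269 on the right.
Matching ψ and ψ′ at x = 0 gives r = (k₁ − k₂)/(k₁ + k₂), so R = r² = 0.1177 and T = 1 − R = 0.8823.

R = 0.118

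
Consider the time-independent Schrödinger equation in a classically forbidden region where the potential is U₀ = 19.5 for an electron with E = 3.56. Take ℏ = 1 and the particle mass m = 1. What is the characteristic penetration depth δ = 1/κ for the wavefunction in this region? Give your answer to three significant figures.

Since E < U₀ the TISE in this region is ψ'' = κ²ψ with κ = √(2m(U₀ − E))/ℏ.
κ = √(2 × 1 × 15.94) = 5.646. The penetration depth is δ = 1/κ = 0.177.

δ = 0.177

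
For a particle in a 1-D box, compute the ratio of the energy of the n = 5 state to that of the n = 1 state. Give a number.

25

Since E_n ∝ n², the ratio is (5/1)² = 25.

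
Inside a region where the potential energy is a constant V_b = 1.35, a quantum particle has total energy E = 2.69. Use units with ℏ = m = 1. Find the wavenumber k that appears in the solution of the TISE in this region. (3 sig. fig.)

With E > V_b the solution is oscillatory, ψ ∝ e^{±ikx} with k = √(2m(E − V_b))/ℏ.
k = √(2 × 1 × 1.34) = 1.637.

k = 1.64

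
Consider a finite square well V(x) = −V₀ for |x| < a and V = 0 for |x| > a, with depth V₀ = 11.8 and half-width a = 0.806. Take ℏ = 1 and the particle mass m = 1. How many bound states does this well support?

N = 3

Define the well-strength parameter z₀ = (a/ℏ)√(2mV₀) = 0.806 × √(2·1·11.8) = 3.916.
A new bound state (alternating even/odd) appears each time z₀ passes a multiple of π/2, so N = ⌊2z₀/π⌋ + 1 = ⌊2.493⌋ + 1 = 3.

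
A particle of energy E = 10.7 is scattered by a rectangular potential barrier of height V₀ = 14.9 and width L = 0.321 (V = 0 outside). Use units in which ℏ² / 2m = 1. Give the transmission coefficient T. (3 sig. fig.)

T = 0.619

Since E < V₀ the interior solution is evanescent with decay constant κ = √(2m(V₀ − E))/ℏ = 2.049.
κL = 0.6579, sinh(κL) = 0.7063.
The exact tunnelling result is T⁻¹ = 1 + V₀² sinh²(κL) / [4E(V₀ − E)] = 1.616, so T = 0.619.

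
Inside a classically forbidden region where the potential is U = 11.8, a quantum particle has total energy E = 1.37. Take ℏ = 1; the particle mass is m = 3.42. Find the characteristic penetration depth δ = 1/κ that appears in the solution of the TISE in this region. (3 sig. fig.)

Since E < U the TISE in this region is ψ'' = κ²ψ with κ = √(2m(U − E))/ℏ.
κ = √(2 × 3.42 × 10.43) = 8.446. The penetration depth is δ = 1/κ = 0.118.

δ = 0.118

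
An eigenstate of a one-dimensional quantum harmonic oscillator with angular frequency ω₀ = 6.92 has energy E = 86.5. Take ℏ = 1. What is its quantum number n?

Invert E_n = (n + ½)ℏω₀: n = E/ℏω₀ − ½ = 12.000, so n = 12.

n = 12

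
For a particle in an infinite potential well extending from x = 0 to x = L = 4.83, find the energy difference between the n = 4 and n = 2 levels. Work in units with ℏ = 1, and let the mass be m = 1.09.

ΔE = 2.33

E_n = n²π²ℏ²/(2mL²), so ΔE = (4² − 2²) π²ℏ²/(2mL²).
ΔE = 12 × π² / (2 × 1.09 × 4.83²) = 2.329.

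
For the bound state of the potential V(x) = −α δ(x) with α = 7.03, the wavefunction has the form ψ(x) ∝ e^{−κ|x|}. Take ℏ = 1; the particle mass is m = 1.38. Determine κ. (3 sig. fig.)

κ = 9.70

Integrate −(ℏ²/2m)ψ'' − αδ(x)ψ = Eψ from −ε to +ε: the ψ'' term gives ψ'(0⁺) − ψ'(0⁻) and the δ term gives −(2mα/ℏ²)ψ(0).
With ψ ∝ e^{−κ|x|} this yields −2κ = −2mα/ℏ², so κ = mα/ℏ² = 9.701.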